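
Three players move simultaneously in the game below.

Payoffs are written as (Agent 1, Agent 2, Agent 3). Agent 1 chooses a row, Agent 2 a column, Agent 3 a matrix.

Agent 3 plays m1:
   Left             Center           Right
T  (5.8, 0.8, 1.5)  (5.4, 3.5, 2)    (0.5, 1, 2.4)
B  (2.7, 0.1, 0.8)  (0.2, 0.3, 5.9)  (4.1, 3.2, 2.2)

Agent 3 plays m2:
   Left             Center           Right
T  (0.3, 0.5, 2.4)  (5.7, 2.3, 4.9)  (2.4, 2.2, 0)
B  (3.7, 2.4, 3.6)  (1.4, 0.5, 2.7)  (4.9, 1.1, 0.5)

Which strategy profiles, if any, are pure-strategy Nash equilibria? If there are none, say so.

(T, Center, m2) and (B, Left, m2) and (B, Right, m1)

Agent 1 against (Left, m1): payoffs 5.8, 2.7 → best response T.
Agent 1 against (Left, m2): payoffs 0.3, 3.7 → best response B.
Agent 1 against (Center, m1): payoffs 5.4, 0.2 → best response T.
Agent 1 against (Center, m2): payoffs 5.7, 1.4 → best response T.
Agent 1 against (Right, m1): payoffs 0.5, 4.1 → best response B.
Agent 1 against (Right, m2): payoffs 2.4, 4.9 → best response B.
Agent 2 against (T, m1): payoffs 0.8, 3.5, 1 → best response Center.
Agent 2 against (T, m2): payoffs 0.5, 2.3, 2.2 → best response Center.
Agent 2 against (B, m1): payoffs 0.1, 0.3, 3.2 → best response Right.
Agent 2 against (B, m2): payoffs 2.4, 0.5, 1.1 → best response Left.
Agent 3 against (T, Left): payoffs 1.5, 2.4 → best response m2.
Agent 3 against (T, Center): payoffs 2, 4.9 → best response m2.
Agent 3 against (T, Right): payoffs 2.4, 0 → best response m1.
Agent 3 against (B, Left): payoffs 0.8, 3.6 → best response m2.
Agent 3 against (B, Center): payoffs 5.9, 2.7 → best response m1.
Agent 3 against (B, Right): payoffs 2.2, 0.5 → best response m1.
Mutual best responses: (T, Center, m2); (B, Left, m2); (B, Right, m1).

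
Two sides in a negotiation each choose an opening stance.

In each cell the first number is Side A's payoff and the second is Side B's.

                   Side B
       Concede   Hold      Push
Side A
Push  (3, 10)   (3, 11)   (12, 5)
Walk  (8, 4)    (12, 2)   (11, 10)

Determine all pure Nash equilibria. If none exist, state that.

(Push, Concede): Side A can switch to Walk (3 → 8). Not NE.
(Push, Hold): Side A can switch to Walk (3 → 12). Not NE.
(Push, Push): Side B can switch to Concede (5 → 10). Not NE.
(Walk, Concede): Side B can switch to Push (4 → 10). Not NE.
(Walk, Hold): Side B can switch to Concede (2 → 4). Not NE.
(Walk, Push): Side A can switch to Push (11 → 12). Not NE.

There is no pure-strategy Nash equilibrium.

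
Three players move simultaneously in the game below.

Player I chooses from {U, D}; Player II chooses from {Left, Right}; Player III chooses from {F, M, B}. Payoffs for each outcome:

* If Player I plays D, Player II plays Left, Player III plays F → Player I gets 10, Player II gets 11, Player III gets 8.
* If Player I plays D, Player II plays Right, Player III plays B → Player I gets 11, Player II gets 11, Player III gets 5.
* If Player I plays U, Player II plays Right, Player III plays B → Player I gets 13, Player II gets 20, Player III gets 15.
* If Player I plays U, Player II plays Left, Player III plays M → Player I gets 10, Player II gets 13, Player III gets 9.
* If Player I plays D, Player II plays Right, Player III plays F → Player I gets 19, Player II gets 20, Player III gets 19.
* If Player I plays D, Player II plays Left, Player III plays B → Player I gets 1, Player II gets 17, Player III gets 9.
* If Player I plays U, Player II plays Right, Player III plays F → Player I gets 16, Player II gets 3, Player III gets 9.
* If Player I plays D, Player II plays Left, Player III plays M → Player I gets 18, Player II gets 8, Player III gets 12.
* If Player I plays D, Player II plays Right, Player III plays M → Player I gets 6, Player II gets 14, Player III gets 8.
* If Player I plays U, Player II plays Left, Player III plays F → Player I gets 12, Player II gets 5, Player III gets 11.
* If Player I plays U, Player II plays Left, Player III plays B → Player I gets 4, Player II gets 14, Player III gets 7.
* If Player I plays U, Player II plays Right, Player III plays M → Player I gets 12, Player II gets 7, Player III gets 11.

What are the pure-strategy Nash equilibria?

(U, Left, F); (U, Right, B); (D, Right, F)

Player I against (Left, F): payoffs 12, 10 → best response U.
Player I against (Left, M): payoffs 10, 18 → best response D.
Player I against (Left, B): payoffs 4, 1 → best response U.
Player I against (Right, F): payoffs 16, 19 → best response D.
Player I against (Right, M): payoffs 12, 6 → best response U.
Player I against (Right, B): payoffs 13, 11 → best response U.
Player II against (U, F): payoffs 5, 3 → best response Left.
Player II against (U, M): payoffs 13, 7 → best response Left.
Player II against (U, B): payoffs 14, 20 → best response Right.
Player II against (D, F): payoffs 11, 20 → best response Right.
Player II against (D, M): payoffs 8, 14 → best response Right.
Player II against (D, B): payoffs 17, 11 → best response Left.
Player III against (U, Left): payoffs 11, 9, 7 → best response F.
Player III against (U, Right): payoffs 9, 11, 15 → best response B.
Player III against (D, Left): payoffs 8, 12, 9 → best response M.
Player III against (D, Right): payoffs 19, 8, 5 → best response F.
Mutual best responses: (U, Left, F); (U, Right, B); (D, Right, F).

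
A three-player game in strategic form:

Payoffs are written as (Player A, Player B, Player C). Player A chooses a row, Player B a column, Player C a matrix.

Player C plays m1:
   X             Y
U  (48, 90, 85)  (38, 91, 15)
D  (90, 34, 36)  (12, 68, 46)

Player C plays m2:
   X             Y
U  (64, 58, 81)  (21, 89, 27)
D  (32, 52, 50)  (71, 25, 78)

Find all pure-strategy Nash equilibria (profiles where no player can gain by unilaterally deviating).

There is no pure-strategy Nash equilibrium.

Player A against (X, m1): payoffs 48, 90 → best response D.
Player A against (X, m2): payoffs 64, 32 → best response U.
Player A against (Y, m1): payoffs 38, 12 → best response U.
Player A against (Y, m2): payoffs 21, 71 → best response D.
Player B against (U, m1): payoffs 90, 91 → best response Y.
Player B against (U, m2): payoffs 58, 89 → best response Y.
Player B against (D, m1): payoffs 34, 68 → best response Y.
Player B against (D, m2): payoffs 52, 25 → best response X.
Player C against (U, X): payoffs 85, 81 → best response m1.
Player C against (U, Y): payoffs 15, 27 → best response m2.
Player C against (D, X): payoffs 36, 50 → best response m2.
Player C against (D, Y): payoffs 46, 78 → best response m2.
No profile is a mutual best response for all players.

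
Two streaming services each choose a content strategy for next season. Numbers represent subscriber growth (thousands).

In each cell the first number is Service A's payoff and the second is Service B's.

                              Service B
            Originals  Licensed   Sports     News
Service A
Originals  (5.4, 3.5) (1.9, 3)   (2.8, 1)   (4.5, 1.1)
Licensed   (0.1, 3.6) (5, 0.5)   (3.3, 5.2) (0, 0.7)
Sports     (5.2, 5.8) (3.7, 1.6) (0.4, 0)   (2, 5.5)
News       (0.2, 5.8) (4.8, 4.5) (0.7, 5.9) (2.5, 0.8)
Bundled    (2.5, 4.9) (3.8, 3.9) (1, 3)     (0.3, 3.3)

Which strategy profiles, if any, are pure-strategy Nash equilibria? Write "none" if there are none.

(Originals, Originals): Service A gets 5.4, best alternative 5.2; Service B gets 3.5, best alternative 3. No profitable deviation — NE.
(Originals, Licensed): Service A can switch to Licensed (1.9 → 5). Not NE.
(Originals, Sports): Service A can switch to Licensed (2.8 → 3.3). Not NE.
(Originals, News): Service B can switch to Originals (1.1 → 3.5). Not NE.
(Licensed, Originals): Service A can switch to Originals (0.1 → 5.4). Not NE.
(Licensed, Licensed): Service B can switch to Originals (0.5 → 3.6). Not NE.
(Licensed, Sports): Service A gets 3.3, best alternative 2.8; Service B gets 5.2, best alternative 3.6. No profitable deviation — NE.
(Licensed, News): Service A can switch to Originals (0 → 4.5). Not NE.
(Sports, Originals): Service A can switch to Originals (5.2 → 5.4). Not NE.
(Sports, Licensed): Service A can switch to Licensed (3.7 → 5). Not NE.
(The remaining 10 profiles each have a profitable deviation by the same check.)

(Originals, Originals), (Licensed, Sports)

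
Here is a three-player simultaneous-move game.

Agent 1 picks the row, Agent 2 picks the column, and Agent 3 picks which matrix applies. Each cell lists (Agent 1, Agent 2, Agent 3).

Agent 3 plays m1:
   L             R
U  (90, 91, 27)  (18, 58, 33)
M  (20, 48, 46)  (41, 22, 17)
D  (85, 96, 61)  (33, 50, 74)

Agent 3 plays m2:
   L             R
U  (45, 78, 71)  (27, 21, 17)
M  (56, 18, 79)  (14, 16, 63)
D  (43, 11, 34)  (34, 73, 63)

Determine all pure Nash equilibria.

(U, L, m1): Agent 3 can switch to m2 (27 → 71). Not NE.
(U, L, m2): Agent 1 can switch to M (45 → 56). Not NE.
(U, R, m1): Agent 1 can switch to M (18 → 41). Not NE.
(U, R, m2): Agent 1 can switch to D (27 → 34). Not NE.
(M, L, m1): Agent 1 can switch to U (20 → 90). Not NE.
(M, L, m2): Agent 1 gets 56, best alternative 45; Agent 2 gets 18, best alternative 16; Agent 3 gets 79, best alternative 46. No profitable deviation — NE.
(M, R, m1): Agent 2 can switch to L (22 → 48). Not NE.
(M, R, m2): Agent 1 can switch to U (14 → 27). Not NE.
(D, L, m1): Agent 1 can switch to U (85 → 90). Not NE.
(The remaining 3 profiles each have a profitable deviation by the same check.)

(M, L, m2)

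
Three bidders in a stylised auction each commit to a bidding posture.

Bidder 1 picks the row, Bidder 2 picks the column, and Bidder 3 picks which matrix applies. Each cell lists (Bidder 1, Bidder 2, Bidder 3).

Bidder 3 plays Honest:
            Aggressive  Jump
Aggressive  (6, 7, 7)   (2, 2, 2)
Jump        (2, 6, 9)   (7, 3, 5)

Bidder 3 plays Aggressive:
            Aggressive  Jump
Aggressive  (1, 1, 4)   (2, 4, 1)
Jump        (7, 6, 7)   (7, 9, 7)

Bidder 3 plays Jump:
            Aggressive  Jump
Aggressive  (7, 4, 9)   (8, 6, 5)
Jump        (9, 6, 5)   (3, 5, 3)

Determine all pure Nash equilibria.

(Aggressive, Aggressive, Honest): Bidder 3 can switch to Jump (7 → 9). Not NE.
(Aggressive, Aggressive, Aggressive): Bidder 1 can switch to Jump (1 → 7). Not NE.
(Aggressive, Aggressive, Jump): Bidder 1 can switch to Jump (7 → 9). Not NE.
(Aggressive, Jump, Honest): Bidder 1 can switch to Jump (2 → 7). Not NE.
(Aggressive, Jump, Aggressive): Bidder 1 can switch to Jump (2 → 7). Not NE.
(Aggressive, Jump, Jump): Bidder 1 gets 8, best alternative 3; Bidder 2 gets 6, best alternative 4; Bidder 3 gets 5, best alternative 2. No profitable deviation — NE.
(Jump, Aggressive, Honest): Bidder 1 can switch to Aggressive (2 → 6). Not NE.
(Jump, Aggressive, Aggressive): Bidder 2 can switch to Jump (6 → 9). Not NE.
(Jump, Aggressive, Jump): Bidder 3 can switch to Honest (5 → 9). Not NE.
(Jump, Jump, Aggressive): Bidder 1 gets 7, best alternative 2; Bidder 2 gets 9, best alternative 6; Bidder 3 gets 7, best alternative 5. No profitable deviation — NE.
(The remaining 2 profiles each have a profitable deviation by the same check.)

The pure Nash equilibria are (Aggressive, Jump, Jump); (Jump, Jump, Aggressive).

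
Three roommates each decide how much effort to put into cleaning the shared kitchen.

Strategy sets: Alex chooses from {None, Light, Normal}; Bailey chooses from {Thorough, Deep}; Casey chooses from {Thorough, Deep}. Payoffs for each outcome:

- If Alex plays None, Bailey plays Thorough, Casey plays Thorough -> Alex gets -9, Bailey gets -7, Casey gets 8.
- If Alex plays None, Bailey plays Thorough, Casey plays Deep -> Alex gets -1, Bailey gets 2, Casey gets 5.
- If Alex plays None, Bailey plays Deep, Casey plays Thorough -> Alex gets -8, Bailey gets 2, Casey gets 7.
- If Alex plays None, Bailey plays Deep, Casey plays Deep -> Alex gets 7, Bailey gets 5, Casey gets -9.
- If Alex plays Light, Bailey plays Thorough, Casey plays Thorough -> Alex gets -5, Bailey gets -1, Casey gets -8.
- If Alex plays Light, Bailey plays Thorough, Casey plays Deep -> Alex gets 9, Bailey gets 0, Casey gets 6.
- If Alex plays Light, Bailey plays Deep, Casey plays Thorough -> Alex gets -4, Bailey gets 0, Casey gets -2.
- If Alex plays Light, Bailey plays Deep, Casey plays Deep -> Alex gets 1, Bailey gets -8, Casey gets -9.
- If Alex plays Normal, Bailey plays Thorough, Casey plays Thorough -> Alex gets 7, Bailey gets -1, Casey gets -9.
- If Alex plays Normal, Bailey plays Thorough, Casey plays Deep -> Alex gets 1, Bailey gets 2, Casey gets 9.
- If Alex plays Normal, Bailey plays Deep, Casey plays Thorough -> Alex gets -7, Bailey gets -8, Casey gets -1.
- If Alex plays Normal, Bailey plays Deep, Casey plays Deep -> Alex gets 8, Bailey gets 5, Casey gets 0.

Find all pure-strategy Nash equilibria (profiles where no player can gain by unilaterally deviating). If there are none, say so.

(None, Thorough, Thorough): Alex can switch to Light (-9 → -5). Not NE.
(None, Thorough, Deep): Alex can switch to Light (-1 → 9). Not NE.
(None, Deep, Thorough): Alex can switch to Light (-8 → -4). Not NE.
(None, Deep, Deep): Alex can switch to Normal (7 → 8). Not NE.
(Light, Thorough, Thorough): Alex can switch to Normal (-5 → 7). Not NE.
(Light, Thorough, Deep): Alex gets 9, best alternative 1; Bailey gets 0, best alternative -8; Casey gets 6, best alternative -8. No profitable deviation — NE.
(Light, Deep, Thorough): Alex gets -4, best alternative -7; Bailey gets 0, best alternative -1; Casey gets -2, best alternative -9. No profitable deviation — NE.
(Light, Deep, Deep): Alex can switch to None (1 → 7). Not NE.
(Normal, Thorough, Thorough): Casey can switch to Deep (-9 → 9). Not NE.
(Normal, Thorough, Deep): Alex can switch to Light (1 → 9). Not NE.
(Normal, Deep, Thorough): Alex can switch to Light (-7 → -4). Not NE.
(Normal, Deep, Deep): Alex gets 8, best alternative 7; Bailey gets 5, best alternative 2; Casey gets 0, best alternative -1. No profitable deviation — NE.

The pure Nash equilibria are (Light, Thorough, Deep), (Light, Deep, Thorough), (Normal, Deep, Deep).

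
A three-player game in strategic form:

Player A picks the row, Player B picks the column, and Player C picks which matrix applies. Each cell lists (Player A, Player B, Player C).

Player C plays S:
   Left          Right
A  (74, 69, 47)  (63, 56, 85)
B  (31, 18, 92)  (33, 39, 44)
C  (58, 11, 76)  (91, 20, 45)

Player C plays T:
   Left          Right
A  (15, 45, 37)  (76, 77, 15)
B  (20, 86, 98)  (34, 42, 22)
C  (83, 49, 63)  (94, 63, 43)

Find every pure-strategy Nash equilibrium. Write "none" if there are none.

(A, Left, S): Player A gets 74, best alternative 58; Player B gets 69, best alternative 56; Player C gets 47, best alternative 37. No profitable deviation — NE.
(A, Left, T): Player A can switch to B (15 → 20). Not NE.
(A, Right, S): Player A can switch to C (63 → 91). Not NE.
(A, Right, T): Player A can switch to C (76 → 94). Not NE.
(B, Left, S): Player A can switch to A (31 → 74). Not NE.
(B, Left, T): Player A can switch to C (20 → 83). Not NE.
(B, Right, S): Player A can switch to A (33 → 63). Not NE.
(B, Right, T): Player A can switch to A (34 → 76). Not NE.
(C, Left, S): Player A can switch to A (58 → 74). Not NE.
(C, Left, T): Player B can switch to Right (49 → 63). Not NE.
(C, Right, S): Player A gets 91, best alternative 63; Player B gets 20, best alternative 11; Player C gets 45, best alternative 43. No profitable deviation — NE.
(C, Right, T): Player C can switch to S (43 → 45). Not NE.

(A, Left, S) and (C, Right, S)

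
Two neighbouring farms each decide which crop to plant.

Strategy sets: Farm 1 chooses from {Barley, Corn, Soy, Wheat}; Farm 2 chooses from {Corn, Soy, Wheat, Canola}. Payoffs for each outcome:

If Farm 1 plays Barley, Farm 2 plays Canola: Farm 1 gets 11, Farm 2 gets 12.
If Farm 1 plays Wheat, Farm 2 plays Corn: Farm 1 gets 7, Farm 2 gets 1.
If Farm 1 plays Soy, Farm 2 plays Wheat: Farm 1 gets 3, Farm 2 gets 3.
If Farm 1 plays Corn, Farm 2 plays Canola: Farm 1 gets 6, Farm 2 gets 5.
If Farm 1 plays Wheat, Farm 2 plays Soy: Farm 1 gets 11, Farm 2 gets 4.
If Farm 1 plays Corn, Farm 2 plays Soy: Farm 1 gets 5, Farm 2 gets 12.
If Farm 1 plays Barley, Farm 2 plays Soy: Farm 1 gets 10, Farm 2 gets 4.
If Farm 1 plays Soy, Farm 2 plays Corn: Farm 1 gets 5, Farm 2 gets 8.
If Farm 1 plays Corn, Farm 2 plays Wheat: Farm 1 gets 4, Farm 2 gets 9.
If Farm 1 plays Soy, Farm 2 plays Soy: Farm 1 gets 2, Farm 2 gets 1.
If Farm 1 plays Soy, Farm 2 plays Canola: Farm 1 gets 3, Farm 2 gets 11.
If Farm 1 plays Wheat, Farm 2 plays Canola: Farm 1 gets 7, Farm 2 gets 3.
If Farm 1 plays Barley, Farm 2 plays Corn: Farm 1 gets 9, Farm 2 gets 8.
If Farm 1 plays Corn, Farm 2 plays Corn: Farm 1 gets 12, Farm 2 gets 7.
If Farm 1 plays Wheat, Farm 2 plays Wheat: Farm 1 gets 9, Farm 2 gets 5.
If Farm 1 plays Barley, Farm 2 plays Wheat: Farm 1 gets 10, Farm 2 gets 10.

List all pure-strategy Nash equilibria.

Farm 1 against Corn: payoffs 9, 12, 5, 7 → best response Corn.
Farm 1 against Soy: payoffs 10, 5, 2, 11 → best response Wheat.
Farm 1 against Wheat: payoffs 10, 4, 3, 9 → best response Barley.
Farm 1 against Canola: payoffs 11, 6, 3, 7 → best response Barley.
Farm 2 against Barley: payoffs 8, 4, 10, 12 → best response Canola.
Farm 2 against Corn: payoffs 7, 12, 9, 5 → best response Soy.
Farm 2 against Soy: payoffs 8, 1, 3, 11 → best response Canola.
Farm 2 against Wheat: payoffs 1, 4, 5, 3 → best response Wheat.
Mutual best responses: (Barley, Canola).

Pure NE: (Barley, Canola)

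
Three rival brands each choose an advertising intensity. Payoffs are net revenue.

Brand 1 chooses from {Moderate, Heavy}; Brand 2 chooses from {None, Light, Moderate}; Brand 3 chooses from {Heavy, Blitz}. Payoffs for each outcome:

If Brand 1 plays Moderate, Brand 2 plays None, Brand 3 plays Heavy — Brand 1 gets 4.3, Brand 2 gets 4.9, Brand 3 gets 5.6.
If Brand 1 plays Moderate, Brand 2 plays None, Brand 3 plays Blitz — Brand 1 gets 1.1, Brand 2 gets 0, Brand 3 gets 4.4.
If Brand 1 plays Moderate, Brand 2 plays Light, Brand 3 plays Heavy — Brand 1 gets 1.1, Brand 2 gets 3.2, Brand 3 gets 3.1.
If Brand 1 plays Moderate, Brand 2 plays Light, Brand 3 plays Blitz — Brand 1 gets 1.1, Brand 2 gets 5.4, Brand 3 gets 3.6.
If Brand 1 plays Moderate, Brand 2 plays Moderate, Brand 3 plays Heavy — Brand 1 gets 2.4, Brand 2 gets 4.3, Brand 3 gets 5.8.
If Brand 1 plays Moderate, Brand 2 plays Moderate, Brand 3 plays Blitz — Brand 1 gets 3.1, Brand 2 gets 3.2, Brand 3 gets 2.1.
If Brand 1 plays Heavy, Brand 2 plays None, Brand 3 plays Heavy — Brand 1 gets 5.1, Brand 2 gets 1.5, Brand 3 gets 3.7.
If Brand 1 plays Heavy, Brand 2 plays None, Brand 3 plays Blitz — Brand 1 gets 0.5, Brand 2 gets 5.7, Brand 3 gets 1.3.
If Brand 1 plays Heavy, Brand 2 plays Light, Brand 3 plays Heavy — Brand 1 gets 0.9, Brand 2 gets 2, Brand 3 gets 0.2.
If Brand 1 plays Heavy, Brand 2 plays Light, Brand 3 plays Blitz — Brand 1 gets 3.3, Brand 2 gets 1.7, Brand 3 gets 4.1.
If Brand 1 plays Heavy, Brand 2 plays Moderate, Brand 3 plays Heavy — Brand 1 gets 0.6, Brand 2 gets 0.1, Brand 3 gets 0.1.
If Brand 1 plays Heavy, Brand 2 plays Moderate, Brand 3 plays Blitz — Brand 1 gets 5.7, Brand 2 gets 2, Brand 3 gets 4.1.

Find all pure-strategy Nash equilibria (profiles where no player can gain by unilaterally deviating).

There is no pure-strategy Nash equilibrium.

For each strategy profile, look for a profitable unilateral deviation.
(Moderate, None, Heavy): Brand 1 can switch to Heavy (4.3 → 5.1). Not NE.
(Moderate, None, Blitz): Brand 2 can switch to Light (0 → 5.4). Not NE.
(Moderate, Light, Heavy): Brand 2 can switch to None (3.2 → 4.9). Not NE.
(Moderate, Light, Blitz): Brand 1 can switch to Heavy (1.1 → 3.3). Not NE.
(Moderate, Moderate, Heavy): Brand 2 can switch to None (4.3 → 4.9). Not NE.
(Moderate, Moderate, Blitz): Brand 1 can switch to Heavy (3.1 → 5.7). Not NE.
(The remaining 6 profiles each have a profitable deviation by the same check.)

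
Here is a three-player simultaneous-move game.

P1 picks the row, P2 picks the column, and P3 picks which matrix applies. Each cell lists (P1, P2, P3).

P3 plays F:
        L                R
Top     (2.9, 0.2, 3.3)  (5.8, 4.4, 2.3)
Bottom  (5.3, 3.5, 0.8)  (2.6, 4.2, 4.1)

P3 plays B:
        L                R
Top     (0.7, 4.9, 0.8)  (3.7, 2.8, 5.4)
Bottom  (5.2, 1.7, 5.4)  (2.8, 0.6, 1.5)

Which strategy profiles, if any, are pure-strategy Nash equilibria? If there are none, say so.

P1 against (L, F): payoffs 2.9, 5.3 → best response Bottom.
P1 against (L, B): payoffs 0.7, 5.2 → best response Bottom.
P1 against (R, F): payoffs 5.8, 2.6 → best response Top.
P1 against (R, B): payoffs 3.7, 2.8 → best response Top.
P2 against (Top, F): payoffs 0.2, 4.4 → best response R.
P2 against (Top, B): payoffs 4.9, 2.8 → best response L.
P2 against (Bottom, F): payoffs 3.5, 4.2 → best response R.
P2 against (Bottom, B): payoffs 1.7, 0.6 → best response L.
P3 against (Top, L): payoffs 3.3, 0.8 → best response F.
P3 against (Top, R): payoffs 2.3, 5.4 → best response B.
P3 against (Bottom, L): payoffs 0.8, 5.4 → best response B.
P3 against (Bottom, R): payoffs 4.1, 1.5 → best response F.
Mutual best responses: (Bottom, L, B).

(Bottom, L, B)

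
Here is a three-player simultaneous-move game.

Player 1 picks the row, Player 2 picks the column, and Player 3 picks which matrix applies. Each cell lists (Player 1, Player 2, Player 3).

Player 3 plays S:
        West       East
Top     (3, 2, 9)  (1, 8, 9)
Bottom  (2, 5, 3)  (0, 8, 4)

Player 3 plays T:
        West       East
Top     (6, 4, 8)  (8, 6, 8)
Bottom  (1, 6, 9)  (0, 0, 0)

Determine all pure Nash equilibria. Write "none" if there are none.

(Top, West, S): Player 2 can switch to East (2 → 8). Not NE.
(Top, West, T): Player 2 can switch to East (4 → 6). Not NE.
(Top, East, S): Player 1 gets 1, best alternative 0; Player 2 gets 8, best alternative 2; Player 3 gets 9, best alternative 8. No profitable deviation — NE.
(Top, East, T): Player 3 can switch to S (8 → 9). Not NE.
(Bottom, West, S): Player 1 can switch to Top (2 → 3). Not NE.
(Bottom, West, T): Player 1 can switch to Top (1 → 6). Not NE.
(Bottom, East, S): Player 1 can switch to Top (0 → 1). Not NE.
(Bottom, East, T): Player 1 can switch to Top (0 → 8). Not NE.

Pure NE: (Top, East, S)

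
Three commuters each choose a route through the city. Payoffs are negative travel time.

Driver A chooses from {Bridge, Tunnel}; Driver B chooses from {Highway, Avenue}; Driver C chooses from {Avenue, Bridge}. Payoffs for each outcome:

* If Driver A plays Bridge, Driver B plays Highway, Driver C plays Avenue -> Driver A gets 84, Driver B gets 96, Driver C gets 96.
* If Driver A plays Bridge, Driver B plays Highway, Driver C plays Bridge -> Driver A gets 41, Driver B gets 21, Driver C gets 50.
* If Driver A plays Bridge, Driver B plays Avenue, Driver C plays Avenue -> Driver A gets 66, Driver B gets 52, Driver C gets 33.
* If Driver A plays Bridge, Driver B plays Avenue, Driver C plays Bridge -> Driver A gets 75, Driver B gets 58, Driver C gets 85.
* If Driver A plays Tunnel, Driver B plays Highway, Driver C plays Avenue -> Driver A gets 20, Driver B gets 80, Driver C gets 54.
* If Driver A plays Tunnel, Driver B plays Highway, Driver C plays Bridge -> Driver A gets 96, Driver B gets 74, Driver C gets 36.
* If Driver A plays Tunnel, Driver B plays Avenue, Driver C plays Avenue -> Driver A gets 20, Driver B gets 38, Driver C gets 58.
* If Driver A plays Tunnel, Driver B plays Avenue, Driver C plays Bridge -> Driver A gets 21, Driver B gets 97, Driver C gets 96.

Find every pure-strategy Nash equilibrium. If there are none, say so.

(Bridge, Highway, Avenue), (Bridge, Avenue, Bridge)

Mark each player's best response to every combination of opponents' strategies; a profile where every player is best-responding is a pure Nash equilibrium.
Driver A against (Highway, Avenue): payoffs 84, 20 → best response Bridge.
Driver A against (Highway, Bridge): payoffs 41, 96 → best response Tunnel.
Driver A against (Avenue, Avenue): payoffs 66, 20 → best response Bridge.
Driver A against (Avenue, Bridge): payoffs 75, 21 → best response Bridge.
Driver B against (Bridge, Avenue): payoffs 96, 52 → best response Highway.
Driver B against (Bridge, Bridge): payoffs 21, 58 → best response Avenue.
Driver B against (Tunnel, Avenue): payoffs 80, 38 → best response Highway.
Driver B against (Tunnel, Bridge): payoffs 74, 97 → best response Avenue.
Driver C against (Bridge, Highway): payoffs 96, 50 → best response Avenue.
Driver C against (Bridge, Avenue): payoffs 33, 85 → best response Bridge.
Driver C against (Tunnel, Highway): payoffs 54, 36 → best response Avenue.
Driver C against (Tunnel, Avenue): payoffs 58, 96 → best response Bridge.
Mutual best responses: (Bridge, Highway, Avenue); (Bridge, Avenue, Bridge).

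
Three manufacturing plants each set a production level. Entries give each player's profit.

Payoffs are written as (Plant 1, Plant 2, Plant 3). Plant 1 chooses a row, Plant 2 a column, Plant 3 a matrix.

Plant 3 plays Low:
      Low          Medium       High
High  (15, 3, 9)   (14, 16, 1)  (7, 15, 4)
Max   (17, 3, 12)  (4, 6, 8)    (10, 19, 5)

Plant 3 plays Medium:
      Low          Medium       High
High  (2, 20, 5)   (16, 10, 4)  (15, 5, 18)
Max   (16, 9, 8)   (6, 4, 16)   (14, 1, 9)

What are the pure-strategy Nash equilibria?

Plant 1 against (Low, Low): payoffs 15, 17 → best response Max.
Plant 1 against (Low, Medium): payoffs 2, 16 → best response Max.
Plant 1 against (Medium, Low): payoffs 14, 4 → best response High.
Plant 1 against (Medium, Medium): payoffs 16, 6 → best response High.
Plant 1 against (High, Low): payoffs 7, 10 → best response Max.
Plant 1 against (High, Medium): payoffs 15, 14 → best response High.
Plant 2 against (High, Low): payoffs 3, 16, 15 → best response Medium.
Plant 2 against (High, Medium): payoffs 20, 10, 5 → best response Low.
Plant 2 against (Max, Low): payoffs 3, 6, 19 → best response High.
Plant 2 against (Max, Medium): payoffs 9, 4, 1 → best response Low.
Plant 3 against (High, Low): payoffs 9, 5 → best response Low.
Plant 3 against (High, Medium): payoffs 1, 4 → best response Medium.
Plant 3 against (High, High): payoffs 4, 18 → best response Medium.
Plant 3 against (Max, Low): payoffs 12, 8 → best response Low.
Plant 3 against (Max, Medium): payoffs 8, 16 → best response Medium.
Plant 3 against (Max, High): payoffs 5, 9 → best response Medium.
No profile is a mutual best response for all players.

No pure-strategy Nash equilibrium.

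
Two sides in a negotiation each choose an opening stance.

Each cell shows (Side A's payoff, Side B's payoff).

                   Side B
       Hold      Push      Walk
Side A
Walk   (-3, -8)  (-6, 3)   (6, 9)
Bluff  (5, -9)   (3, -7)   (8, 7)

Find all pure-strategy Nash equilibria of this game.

Side A against Hold: payoffs -3, 5 → best response Bluff.
Side A against Push: payoffs -6, 3 → best response Bluff.
Side A against Walk: payoffs 6, 8 → best response Bluff.
Side B against Walk: payoffs -8, 3, 9 → best response Walk.
Side B against Bluff: payoffs -9, -7, 7 → best response Walk.
Mutual best responses: (Bluff, Walk).

(Bluff, Walk)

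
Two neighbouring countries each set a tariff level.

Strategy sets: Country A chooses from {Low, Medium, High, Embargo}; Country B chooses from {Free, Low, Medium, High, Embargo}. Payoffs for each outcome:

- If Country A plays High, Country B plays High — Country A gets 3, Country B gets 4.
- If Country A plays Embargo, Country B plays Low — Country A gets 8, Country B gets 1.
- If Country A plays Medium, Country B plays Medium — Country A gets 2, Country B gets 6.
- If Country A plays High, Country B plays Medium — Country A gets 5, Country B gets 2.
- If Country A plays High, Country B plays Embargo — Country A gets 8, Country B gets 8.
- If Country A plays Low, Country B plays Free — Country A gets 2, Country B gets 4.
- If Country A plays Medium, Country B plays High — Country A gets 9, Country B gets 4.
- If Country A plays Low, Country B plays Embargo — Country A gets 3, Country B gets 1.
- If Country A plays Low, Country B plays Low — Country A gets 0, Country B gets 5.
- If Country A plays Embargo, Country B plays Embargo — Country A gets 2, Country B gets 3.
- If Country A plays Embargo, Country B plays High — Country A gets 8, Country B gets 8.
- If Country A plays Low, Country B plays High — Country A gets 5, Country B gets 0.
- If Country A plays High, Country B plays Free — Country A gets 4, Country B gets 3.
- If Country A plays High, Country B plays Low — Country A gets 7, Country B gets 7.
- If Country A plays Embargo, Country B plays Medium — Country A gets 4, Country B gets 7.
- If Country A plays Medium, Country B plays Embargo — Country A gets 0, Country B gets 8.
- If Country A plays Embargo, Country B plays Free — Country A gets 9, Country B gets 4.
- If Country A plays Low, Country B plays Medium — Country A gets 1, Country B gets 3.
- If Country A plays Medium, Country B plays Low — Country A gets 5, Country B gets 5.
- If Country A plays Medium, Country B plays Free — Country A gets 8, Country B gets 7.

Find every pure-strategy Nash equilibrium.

The unique pure-strategy Nash equilibrium is (High, Embargo).

Country A against Free: payoffs 2, 8, 4, 9 → best response Embargo.
Country A against Low: payoffs 0, 5, 7, 8 → best response Embargo.
Country A against Medium: payoffs 1, 2, 5, 4 → best response High.
Country A against High: payoffs 5, 9, 3, 8 → best response Medium.
Country A against Embargo: payoffs 3, 0, 8, 2 → best response High.
Country B against Low: payoffs 4, 5, 3, 0, 1 → best response Low.
Country B against Medium: payoffs 7, 5, 6, 4, 8 → best response Embargo.
Country B against High: payoffs 3, 7, 2, 4, 8 → best response Embargo.
Country B against Embargo: payoffs 4, 1, 7, 8, 3 → best response High.
Mutual best responses: (High, Embargo).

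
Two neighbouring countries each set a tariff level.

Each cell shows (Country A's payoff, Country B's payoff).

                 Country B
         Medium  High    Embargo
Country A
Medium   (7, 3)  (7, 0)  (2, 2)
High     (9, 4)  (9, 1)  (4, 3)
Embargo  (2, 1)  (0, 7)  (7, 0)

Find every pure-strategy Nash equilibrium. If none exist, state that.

Country A against Medium: payoffs 7, 9, 2 → best response High.
Country A against High: payoffs 7, 9, 0 → best response High.
Country A against Embargo: payoffs 2, 4, 7 → best response Embargo.
Country B against Medium: payoffs 3, 0, 2 → best response Medium.
Country B against High: payoffs 4, 1, 3 → best response Medium.
Country B against Embargo: payoffs 1, 7, 0 → best response High.
Mutual best responses: (High, Medium).

(High, Medium)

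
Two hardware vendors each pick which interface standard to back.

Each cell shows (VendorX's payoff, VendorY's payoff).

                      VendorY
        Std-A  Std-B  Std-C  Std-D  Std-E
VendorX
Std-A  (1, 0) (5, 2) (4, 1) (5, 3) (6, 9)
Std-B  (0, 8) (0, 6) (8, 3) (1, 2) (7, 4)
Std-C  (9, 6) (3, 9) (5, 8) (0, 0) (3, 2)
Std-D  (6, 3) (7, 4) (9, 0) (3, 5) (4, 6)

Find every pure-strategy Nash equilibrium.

(Std-A, Std-A): VendorX can switch to Std-C (1 → 9). Not NE.
(Std-A, Std-B): VendorX can switch to Std-D (5 → 7). Not NE.
(Std-A, Std-C): VendorX can switch to Std-B (4 → 8). Not NE.
(Std-A, Std-D): VendorY can switch to Std-E (3 → 9). Not NE.
(Std-A, Std-E): VendorX can switch to Std-B (6 → 7). Not NE.
(Std-B, Std-A): VendorX can switch to Std-A (0 → 1). Not NE.
(The remaining 14 profiles each have a profitable deviation by the same check.)

This game has no pure Nash equilibrium.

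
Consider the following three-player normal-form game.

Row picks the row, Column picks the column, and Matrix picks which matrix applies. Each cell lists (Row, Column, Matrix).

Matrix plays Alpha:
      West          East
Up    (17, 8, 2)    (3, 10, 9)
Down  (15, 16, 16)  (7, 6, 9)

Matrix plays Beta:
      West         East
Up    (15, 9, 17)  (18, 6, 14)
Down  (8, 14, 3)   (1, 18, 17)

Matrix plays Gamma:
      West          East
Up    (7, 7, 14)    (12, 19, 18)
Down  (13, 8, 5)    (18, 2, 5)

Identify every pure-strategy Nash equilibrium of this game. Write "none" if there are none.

(Up, West, Alpha): Column can switch to East (8 → 10). Not NE.
(Up, West, Beta): Row gets 15, best alternative 8; Column gets 9, best alternative 6; Matrix gets 17, best alternative 14. No profitable deviation — NE.
(Up, West, Gamma): Row can switch to Down (7 → 13). Not NE.
(Up, East, Alpha): Row can switch to Down (3 → 7). Not NE.
(Up, East, Beta): Column can switch to West (6 → 9). Not NE.
(Up, East, Gamma): Row can switch to Down (12 → 18). Not NE.
(Down, West, Alpha): Row can switch to Up (15 → 17). Not NE.
(The remaining 5 profiles each have a profitable deviation by the same check.)

Pure NE: (Up, West, Beta)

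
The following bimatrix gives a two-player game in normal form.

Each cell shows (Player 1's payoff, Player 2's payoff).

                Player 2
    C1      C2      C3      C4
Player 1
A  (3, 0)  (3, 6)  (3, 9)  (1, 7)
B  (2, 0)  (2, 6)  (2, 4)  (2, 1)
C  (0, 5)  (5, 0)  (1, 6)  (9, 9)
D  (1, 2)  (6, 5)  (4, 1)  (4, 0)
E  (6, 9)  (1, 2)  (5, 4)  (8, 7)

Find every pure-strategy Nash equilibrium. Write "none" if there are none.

Pure-strategy Nash equilibria: (C, C4); (D, C2); (E, C1)

Player 1 against C1: payoffs 3, 2, 0, 1, 6 → best response E.
Player 1 against C2: payoffs 3, 2, 5, 6, 1 → best response D.
Player 1 against C3: payoffs 3, 2, 1, 4, 5 → best response E.
Player 1 against C4: payoffs 1, 2, 9, 4, 8 → best response C.
Player 2 against A: payoffs 0, 6, 9, 7 → best response C3.
Player 2 against B: payoffs 0, 6, 4, 1 → best response C2.
Player 2 against C: payoffs 5, 0, 6, 9 → best response C4.
Player 2 against D: payoffs 2, 5, 1, 0 → best response C2.
Player 2 against E: payoffs 9, 2, 4, 7 → best response C1.
Mutual best responses: (C, C4); (D, C2); (E, C1).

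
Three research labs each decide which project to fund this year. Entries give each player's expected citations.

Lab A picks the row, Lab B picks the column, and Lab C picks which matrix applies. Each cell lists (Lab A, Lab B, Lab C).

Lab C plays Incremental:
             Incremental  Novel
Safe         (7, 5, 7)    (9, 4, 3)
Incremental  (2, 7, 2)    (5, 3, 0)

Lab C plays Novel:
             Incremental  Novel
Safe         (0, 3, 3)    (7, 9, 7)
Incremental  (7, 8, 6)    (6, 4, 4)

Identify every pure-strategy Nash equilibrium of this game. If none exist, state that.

Pure-strategy Nash equilibria: (Safe, Incremental, Incremental) and (Safe, Novel, Novel) and (Incremental, Incremental, Novel)

(Safe, Incremental, Incremental): Lab A gets 7, best alternative 2; Lab B gets 5, best alternative 4; Lab C gets 7, best alternative 3. No profitable deviation — NE.
(Safe, Incremental, Novel): Lab A can switch to Incremental (0 → 7). Not NE.
(Safe, Novel, Incremental): Lab B can switch to Incremental (4 → 5). Not NE.
(Safe, Novel, Novel): Lab A gets 7, best alternative 6; Lab B gets 9, best alternative 3; Lab C gets 7, best alternative 3. No profitable deviation — NE.
(Incremental, Incremental, Incremental): Lab A can switch to Safe (2 → 7). Not NE.
(Incremental, Incremental, Novel): Lab A gets 7, best alternative 0; Lab B gets 8, best alternative 4; Lab C gets 6, best alternative 2. No profitable deviation — NE.
(Incremental, Novel, Incremental): Lab A can switch to Safe (5 → 9). Not NE.
(Incremental, Novel, Novel): Lab A can switch to Safe (6 → 7). Not NE.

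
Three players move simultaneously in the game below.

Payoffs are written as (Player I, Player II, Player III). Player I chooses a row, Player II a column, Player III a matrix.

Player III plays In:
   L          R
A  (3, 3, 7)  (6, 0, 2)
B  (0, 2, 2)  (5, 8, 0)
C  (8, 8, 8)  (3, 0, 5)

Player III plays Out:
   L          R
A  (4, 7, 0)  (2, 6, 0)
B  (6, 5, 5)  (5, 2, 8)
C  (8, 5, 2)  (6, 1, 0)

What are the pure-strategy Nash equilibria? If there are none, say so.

Player I against (L, In): payoffs 3, 0, 8 → best response C.
Player I against (L, Out): payoffs 4, 6, 8 → best response C.
Player I against (R, In): payoffs 6, 5, 3 → best response A.
Player I against (R, Out): payoffs 2, 5, 6 → best response C.
Player II against (A, In): payoffs 3, 0 → best response L.
Player II against (A, Out): payoffs 7, 6 → best response L.
Player II against (B, In): payoffs 2, 8 → best response R.
Player II against (B, Out): payoffs 5, 2 → best response L.
Player II against (C, In): payoffs 8, 0 → best response L.
Player II against (C, Out): payoffs 5, 1 → best response L.
Player III against (A, L): payoffs 7, 0 → best response In.
Player III against (A, R): payoffs 2, 0 → best response In.
Player III against (B, L): payoffs 2, 5 → best response Out.
Player III against (B, R): payoffs 0, 8 → best response Out.
Player III against (C, L): payoffs 8, 2 → best response In.
Player III against (C, R): payoffs 5, 0 → best response In.
Mutual best responses: (C, L, In).

Pure NE: (C, L, In)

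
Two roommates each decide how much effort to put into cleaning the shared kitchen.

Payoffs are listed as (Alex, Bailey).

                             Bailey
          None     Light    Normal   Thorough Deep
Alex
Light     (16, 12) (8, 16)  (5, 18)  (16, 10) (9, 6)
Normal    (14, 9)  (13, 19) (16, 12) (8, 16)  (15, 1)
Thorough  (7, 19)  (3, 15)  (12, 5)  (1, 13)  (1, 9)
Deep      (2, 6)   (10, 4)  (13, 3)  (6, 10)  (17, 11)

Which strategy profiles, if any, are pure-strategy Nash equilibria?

Check each profile: it is a Nash equilibrium iff no player can strictly gain by switching unilaterally.
(Light, None): Bailey can switch to Light (12 → 16). Not NE.
(Light, Light): Alex can switch to Normal (8 → 13). Not NE.
(Light, Normal): Alex can switch to Normal (5 → 16). Not NE.
(Light, Thorough): Bailey can switch to None (10 → 12). Not NE.
(Light, Deep): Alex can switch to Normal (9 → 15). Not NE.
(Normal, None): Alex can switch to Light (14 → 16). Not NE.
(Normal, Light): Alex gets 13, best alternative 10; Bailey gets 19, best alternative 16. No profitable deviation — NE.
(Normal, Normal): Bailey can switch to Light (12 → 19). Not NE.
(Normal, Thorough): Alex can switch to Light (8 → 16). Not NE.
(Normal, Deep): Alex can switch to Deep (15 → 17). Not NE.
(Thorough, None): Alex can switch to Light (7 → 16). Not NE.
(Thorough, Light): Alex can switch to Light (3 → 8). Not NE.
(Thorough, Normal): Alex can switch to Normal (12 → 16). Not NE.
(Deep, Deep): Alex gets 17, best alternative 15; Bailey gets 11, best alternative 10. No profitable deviation — NE.
(The remaining 6 profiles each have a profitable deviation by the same check.)

Pure-strategy Nash equilibria: (Normal, Light) and (Deep, Deep)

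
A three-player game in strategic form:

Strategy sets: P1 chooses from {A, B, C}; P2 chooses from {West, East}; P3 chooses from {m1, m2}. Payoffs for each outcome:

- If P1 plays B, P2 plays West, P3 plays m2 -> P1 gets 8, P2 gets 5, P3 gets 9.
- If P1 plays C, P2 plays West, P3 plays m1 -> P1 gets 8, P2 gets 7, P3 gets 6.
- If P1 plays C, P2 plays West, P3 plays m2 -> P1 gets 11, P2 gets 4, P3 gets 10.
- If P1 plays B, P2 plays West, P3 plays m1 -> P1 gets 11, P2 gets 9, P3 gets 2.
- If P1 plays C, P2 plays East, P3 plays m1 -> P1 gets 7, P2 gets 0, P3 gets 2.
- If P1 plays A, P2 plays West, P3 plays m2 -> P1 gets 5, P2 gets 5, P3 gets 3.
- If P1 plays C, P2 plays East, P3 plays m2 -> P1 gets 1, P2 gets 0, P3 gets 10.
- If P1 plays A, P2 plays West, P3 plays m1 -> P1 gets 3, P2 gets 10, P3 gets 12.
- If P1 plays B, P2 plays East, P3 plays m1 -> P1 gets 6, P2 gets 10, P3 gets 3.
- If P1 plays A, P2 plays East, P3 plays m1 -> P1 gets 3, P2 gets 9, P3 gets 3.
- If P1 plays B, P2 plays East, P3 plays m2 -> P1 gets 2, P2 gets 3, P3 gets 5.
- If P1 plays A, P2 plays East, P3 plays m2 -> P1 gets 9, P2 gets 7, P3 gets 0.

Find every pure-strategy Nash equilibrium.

(C, West, m2)

P1 against (West, m1): payoffs 3, 11, 8 → best response B.
P1 against (West, m2): payoffs 5, 8, 11 → best response C.
P1 against (East, m1): payoffs 3, 6, 7 → best response C.
P1 against (East, m2): payoffs 9, 2, 1 → best response A.
P2 against (A, m1): payoffs 10, 9 → best response West.
P2 against (A, m2): payoffs 5, 7 → best response East.
P2 against (B, m1): payoffs 9, 10 → best response East.
P2 against (B, m2): payoffs 5, 3 → best response West.
P2 against (C, m1): payoffs 7, 0 → best response West.
P2 against (C, m2): payoffs 4, 0 → best response West.
P3 against (A, West): payoffs 12, 3 → best response m1.
P3 against (A, East): payoffs 3, 0 → best response m1.
P3 against (B, West): payoffs 2, 9 → best response m2.
P3 against (B, East): payoffs 3, 5 → best response m2.
P3 against (C, West): payoffs 6, 10 → best response m2.
P3 against (C, East): payoffs 2, 10 → best response m2.
Mutual best responses: (C, West, m2).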